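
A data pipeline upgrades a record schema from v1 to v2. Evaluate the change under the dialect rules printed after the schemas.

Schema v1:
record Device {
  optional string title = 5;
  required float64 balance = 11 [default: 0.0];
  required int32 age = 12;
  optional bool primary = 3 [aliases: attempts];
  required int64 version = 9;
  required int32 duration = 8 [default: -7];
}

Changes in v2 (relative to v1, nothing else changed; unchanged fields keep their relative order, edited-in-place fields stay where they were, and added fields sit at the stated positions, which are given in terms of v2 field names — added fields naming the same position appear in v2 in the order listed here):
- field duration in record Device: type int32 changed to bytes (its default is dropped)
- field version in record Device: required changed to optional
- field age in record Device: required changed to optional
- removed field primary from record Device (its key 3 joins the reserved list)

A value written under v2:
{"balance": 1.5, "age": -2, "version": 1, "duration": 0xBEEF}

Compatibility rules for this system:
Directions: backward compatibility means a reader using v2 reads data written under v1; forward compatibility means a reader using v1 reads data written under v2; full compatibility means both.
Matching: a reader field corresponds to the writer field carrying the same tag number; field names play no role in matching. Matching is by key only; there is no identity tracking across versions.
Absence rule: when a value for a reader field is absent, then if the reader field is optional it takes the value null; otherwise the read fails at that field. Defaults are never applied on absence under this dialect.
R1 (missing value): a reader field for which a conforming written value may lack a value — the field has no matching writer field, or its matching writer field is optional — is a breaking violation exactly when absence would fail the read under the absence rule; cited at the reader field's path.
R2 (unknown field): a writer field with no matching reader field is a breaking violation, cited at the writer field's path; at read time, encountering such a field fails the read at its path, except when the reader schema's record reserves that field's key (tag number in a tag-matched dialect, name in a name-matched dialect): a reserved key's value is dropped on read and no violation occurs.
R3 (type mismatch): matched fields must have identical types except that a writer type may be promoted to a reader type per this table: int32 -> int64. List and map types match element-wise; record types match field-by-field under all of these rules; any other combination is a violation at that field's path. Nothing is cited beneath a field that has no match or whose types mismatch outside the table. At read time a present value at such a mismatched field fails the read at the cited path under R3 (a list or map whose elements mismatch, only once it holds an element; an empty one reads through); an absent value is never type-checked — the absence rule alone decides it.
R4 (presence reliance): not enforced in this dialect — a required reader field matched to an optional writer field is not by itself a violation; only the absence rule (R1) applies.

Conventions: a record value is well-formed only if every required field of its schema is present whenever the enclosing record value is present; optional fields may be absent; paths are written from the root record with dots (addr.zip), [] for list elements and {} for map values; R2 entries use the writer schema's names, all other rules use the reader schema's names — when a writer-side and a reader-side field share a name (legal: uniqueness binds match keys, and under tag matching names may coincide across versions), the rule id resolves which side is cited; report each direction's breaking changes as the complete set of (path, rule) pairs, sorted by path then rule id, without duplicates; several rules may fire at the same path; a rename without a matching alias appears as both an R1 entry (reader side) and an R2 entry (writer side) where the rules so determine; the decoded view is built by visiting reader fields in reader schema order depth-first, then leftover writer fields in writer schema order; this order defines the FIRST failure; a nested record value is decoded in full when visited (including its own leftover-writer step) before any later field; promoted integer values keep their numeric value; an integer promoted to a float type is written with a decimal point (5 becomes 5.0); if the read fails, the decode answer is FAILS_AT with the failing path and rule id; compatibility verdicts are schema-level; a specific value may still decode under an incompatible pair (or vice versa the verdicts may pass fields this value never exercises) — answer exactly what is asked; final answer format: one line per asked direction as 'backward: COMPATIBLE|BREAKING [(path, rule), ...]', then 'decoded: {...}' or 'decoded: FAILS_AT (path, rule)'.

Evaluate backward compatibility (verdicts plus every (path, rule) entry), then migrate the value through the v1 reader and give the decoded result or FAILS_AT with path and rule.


backward: BREAKING [(duration, R3)]; decoded: FAILS_AT (duration, R3)

arrows below run writer -> reader for Device
backward for Device (reader v2, writer v1):
  title <- title (string -> string, writer optional)
  balance <- balance (float64 -> float64, writer required)
  age <- age (int32 -> int32, writer required)
  version <- version (int64 -> int64, writer required)
  duration <- duration (int32 -> bytes, writer required)
  writer field primary has no reader counterpart
  breaking: (duration, R3)
  => backward: BREAKING (1)
decode walk for Device under reader schema v1:
  title := null (not supplied -> null)
  balance := 1.5
  age := -2
  primary := null (not supplied -> null)
  version := 1
  read fails at duration under R3
  => FAILS_AT (duration, R3)
the other Device changes do not affect what is asked:
  field version in record Device: required changed to optional -> its effect on Device is confined to the forward direction, not asked
  field age in record Device: required changed to optional -> its effect on Device is confined to the forward direction, not asked
  removed field primary from record Device (its key 3 joins the reserved list) -> triggers nothing under Device's printed rules — same verdict


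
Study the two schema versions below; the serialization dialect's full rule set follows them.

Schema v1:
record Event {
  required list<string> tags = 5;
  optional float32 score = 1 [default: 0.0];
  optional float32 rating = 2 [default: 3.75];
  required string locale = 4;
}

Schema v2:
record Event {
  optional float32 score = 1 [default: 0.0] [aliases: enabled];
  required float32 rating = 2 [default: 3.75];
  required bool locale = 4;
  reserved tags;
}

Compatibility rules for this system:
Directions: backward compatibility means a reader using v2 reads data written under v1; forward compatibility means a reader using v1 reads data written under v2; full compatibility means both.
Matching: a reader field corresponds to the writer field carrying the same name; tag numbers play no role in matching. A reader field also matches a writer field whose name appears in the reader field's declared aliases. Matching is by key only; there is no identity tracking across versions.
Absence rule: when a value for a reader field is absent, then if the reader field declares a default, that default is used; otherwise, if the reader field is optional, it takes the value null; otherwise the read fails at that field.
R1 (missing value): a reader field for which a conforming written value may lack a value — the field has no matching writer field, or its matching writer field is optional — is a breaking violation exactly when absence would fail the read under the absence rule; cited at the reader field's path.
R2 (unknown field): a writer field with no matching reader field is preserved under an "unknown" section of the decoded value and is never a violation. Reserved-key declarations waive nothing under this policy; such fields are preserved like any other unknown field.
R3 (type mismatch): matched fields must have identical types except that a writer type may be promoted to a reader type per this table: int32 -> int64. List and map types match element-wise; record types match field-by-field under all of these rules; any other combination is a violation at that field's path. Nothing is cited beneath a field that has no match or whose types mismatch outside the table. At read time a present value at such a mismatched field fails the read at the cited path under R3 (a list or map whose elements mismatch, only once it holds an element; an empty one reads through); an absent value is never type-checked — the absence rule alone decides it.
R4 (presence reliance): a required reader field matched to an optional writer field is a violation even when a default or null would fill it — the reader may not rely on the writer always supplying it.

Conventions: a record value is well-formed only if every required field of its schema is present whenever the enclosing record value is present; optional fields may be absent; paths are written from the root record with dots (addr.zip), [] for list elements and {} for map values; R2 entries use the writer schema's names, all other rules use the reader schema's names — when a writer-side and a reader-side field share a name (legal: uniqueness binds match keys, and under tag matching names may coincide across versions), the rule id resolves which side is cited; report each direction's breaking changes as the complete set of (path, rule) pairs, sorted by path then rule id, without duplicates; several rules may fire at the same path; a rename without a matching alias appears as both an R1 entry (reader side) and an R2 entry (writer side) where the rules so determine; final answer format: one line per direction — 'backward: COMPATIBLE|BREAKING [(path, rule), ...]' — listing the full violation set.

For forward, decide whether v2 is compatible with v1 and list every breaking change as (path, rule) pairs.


each type pair in Event: writer, then reader
forward analysis of Event with v1 as reader and v2 as writer:
  tags: no writer match
  float32 -> float32, writer optional: score aligns to score
  float32 -> float32, writer required: rating aligns to rating
  bool -> string, writer required: locale aligns to locale
  R3 fires at locale
  R1 fires at tags
  forward on Event therefore BREAKING (2)
ruling out the remaining Event differences:
  field rating in record Event: optional changed to required -> fires only in the backward direction of Event, which is not asked here

forward: BREAKING [(locale, R3), (tags, R1)]


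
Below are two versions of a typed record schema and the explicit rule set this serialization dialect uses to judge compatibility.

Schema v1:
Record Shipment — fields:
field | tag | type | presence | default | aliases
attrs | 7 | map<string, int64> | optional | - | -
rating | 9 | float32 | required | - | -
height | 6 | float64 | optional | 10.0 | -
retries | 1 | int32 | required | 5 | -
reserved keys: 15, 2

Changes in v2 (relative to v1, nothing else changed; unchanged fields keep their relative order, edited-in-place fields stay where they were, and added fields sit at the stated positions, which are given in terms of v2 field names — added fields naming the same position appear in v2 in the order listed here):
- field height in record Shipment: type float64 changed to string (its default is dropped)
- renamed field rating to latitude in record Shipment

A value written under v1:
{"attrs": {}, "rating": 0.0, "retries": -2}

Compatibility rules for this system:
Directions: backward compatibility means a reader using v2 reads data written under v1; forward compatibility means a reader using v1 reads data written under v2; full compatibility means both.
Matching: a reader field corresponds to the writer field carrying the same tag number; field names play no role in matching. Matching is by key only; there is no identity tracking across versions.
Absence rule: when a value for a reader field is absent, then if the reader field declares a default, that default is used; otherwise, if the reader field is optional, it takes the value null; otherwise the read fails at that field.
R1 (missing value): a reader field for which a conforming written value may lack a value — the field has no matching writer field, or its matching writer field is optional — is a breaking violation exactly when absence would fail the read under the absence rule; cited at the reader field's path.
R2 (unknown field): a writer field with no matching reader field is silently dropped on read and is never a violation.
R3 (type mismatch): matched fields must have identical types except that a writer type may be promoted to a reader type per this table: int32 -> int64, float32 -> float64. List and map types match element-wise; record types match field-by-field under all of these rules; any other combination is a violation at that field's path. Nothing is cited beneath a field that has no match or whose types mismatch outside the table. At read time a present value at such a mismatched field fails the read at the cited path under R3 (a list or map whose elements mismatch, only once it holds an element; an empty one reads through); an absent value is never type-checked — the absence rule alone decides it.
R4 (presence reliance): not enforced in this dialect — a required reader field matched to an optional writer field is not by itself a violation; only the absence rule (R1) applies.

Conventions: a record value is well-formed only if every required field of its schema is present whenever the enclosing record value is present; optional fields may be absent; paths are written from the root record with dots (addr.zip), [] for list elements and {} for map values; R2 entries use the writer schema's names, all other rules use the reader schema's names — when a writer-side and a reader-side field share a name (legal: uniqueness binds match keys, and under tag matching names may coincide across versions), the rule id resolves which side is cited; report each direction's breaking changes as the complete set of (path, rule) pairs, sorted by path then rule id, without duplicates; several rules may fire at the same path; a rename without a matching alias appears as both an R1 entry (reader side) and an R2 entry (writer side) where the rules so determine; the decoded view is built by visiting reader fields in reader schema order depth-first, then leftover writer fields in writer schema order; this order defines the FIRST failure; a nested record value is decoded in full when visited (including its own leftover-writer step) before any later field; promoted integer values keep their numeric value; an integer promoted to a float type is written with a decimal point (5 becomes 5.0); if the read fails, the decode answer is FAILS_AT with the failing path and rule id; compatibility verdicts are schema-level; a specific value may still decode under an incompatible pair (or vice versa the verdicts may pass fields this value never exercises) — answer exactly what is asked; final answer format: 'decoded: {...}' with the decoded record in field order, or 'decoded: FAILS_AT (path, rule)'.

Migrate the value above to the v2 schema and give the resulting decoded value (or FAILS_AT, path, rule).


the writer's type comes first in each Shipment pair
decode (reader v2):
  attrs := {}
  latitude := 0.0 (from writer rating)
  height := null (not supplied -> null)
  retries := -2
  => decoded: {"attrs": {}, "latitude": 0.0, "height": null, "retries": -2}

decoded: {"attrs": {}, "latitude": 0.0, "height": null, "retries": -2}


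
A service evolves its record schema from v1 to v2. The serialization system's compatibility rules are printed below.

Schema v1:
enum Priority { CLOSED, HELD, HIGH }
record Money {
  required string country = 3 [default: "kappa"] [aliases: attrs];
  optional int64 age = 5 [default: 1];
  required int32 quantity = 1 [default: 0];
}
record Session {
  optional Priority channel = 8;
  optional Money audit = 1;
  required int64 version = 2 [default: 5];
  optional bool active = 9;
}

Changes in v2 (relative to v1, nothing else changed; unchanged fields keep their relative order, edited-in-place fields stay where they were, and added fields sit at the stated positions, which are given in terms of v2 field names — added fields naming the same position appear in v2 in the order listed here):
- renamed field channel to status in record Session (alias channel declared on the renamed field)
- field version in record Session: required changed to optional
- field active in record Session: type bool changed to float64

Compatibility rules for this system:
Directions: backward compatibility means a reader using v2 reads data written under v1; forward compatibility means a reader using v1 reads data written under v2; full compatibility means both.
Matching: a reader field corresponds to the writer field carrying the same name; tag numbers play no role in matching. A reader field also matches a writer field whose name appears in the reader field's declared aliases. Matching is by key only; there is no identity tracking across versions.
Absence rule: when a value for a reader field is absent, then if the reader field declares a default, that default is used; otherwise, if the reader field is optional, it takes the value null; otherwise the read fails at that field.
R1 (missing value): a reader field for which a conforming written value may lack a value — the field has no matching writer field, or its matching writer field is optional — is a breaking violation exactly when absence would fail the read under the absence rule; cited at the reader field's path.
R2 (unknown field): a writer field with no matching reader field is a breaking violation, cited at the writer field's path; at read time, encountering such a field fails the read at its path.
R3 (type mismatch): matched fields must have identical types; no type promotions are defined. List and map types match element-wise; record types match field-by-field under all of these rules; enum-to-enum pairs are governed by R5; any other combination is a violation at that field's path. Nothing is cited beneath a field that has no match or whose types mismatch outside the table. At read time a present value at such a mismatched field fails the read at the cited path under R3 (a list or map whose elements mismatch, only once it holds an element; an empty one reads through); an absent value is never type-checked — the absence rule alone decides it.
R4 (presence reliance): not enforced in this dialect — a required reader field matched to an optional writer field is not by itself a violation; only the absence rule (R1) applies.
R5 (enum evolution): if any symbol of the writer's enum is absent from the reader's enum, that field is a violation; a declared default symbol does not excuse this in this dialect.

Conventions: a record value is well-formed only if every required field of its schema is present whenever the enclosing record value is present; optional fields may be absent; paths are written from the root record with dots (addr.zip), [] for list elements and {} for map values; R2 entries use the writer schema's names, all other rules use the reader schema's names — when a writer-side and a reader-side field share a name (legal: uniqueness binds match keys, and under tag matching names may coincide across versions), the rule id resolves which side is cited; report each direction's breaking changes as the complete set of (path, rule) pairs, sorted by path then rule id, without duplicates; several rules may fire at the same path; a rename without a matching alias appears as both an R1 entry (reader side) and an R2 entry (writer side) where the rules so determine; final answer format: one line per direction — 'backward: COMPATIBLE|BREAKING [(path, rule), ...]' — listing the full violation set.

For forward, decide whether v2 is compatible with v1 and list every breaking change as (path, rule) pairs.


forward: BREAKING [(active, R3), (status, R2)]

arrows below run writer -> reader for Session
forward pass over Session, reader schema v1, writer schema v2:
  channel has no writer counterpart
  writer optional, Money -> Money: reader audit maps from writer audit
  writer optional, int64 -> int64: reader version maps from writer version
  writer optional, float64 -> bool: reader active maps from writer active
  status (writer side), unknown to reader
  writer required, string -> string: reader audit.country maps from writer audit.country
  writer optional, int64 -> int64: reader audit.age maps from writer audit.age
  writer required, int32 -> int32: reader audit.quantity maps from writer audit.quantity
  R3 fires at active
  R2 fires at status
  => 2 violation(s): forward is BREAKING for Session
ruling out the remaining Session differences:
  field version in record Session: required changed to optional -> inert for the asked Session verdict: nothing fires


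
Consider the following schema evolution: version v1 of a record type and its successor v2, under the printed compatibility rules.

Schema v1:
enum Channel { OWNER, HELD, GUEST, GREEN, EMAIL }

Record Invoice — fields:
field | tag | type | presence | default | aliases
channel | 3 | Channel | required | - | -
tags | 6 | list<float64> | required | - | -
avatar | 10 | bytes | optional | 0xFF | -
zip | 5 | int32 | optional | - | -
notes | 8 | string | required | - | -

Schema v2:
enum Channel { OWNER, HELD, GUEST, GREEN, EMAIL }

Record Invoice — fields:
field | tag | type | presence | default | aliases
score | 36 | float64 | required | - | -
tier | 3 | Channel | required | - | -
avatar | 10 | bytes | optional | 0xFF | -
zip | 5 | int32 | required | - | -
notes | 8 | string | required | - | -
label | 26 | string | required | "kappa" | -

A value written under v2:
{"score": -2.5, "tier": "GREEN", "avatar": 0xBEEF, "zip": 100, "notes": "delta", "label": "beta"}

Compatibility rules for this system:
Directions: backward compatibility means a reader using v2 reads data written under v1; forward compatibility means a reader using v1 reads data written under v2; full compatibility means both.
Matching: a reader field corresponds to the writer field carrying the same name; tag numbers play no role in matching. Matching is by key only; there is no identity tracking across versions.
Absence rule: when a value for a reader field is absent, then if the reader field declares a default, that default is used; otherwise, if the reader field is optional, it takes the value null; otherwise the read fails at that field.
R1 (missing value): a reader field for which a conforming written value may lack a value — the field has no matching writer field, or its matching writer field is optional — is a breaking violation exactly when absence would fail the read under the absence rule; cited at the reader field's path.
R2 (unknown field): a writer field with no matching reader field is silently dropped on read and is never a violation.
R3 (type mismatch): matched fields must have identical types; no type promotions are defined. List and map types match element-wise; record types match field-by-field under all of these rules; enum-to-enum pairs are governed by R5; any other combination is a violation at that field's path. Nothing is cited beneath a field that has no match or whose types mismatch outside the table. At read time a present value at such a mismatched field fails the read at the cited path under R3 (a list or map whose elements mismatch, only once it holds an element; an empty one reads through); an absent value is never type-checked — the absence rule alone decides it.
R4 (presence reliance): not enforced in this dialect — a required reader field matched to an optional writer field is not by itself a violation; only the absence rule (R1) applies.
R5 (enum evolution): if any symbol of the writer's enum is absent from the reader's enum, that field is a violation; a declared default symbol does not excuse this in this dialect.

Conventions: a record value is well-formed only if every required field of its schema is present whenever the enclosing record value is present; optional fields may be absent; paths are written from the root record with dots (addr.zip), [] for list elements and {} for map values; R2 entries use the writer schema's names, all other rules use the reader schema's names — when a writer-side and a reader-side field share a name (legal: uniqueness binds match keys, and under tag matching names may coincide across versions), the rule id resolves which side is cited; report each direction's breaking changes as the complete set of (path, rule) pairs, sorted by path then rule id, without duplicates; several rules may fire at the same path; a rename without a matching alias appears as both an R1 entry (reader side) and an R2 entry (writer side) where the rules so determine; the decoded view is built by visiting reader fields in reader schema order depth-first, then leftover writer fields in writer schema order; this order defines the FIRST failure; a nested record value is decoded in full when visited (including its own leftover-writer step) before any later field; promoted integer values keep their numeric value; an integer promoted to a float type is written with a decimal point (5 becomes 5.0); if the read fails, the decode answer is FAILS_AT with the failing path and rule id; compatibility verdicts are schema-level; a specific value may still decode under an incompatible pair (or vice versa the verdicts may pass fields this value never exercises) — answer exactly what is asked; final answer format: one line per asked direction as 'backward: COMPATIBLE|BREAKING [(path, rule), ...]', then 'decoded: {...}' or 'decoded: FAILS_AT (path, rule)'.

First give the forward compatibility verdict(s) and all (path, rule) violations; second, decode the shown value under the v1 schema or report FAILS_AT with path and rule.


arrows below run writer -> reader for Invoice
forward analysis of Invoice with v1 as reader and v2 as writer:
  channel has no writer counterpart
  tags has no writer counterpart
  avatar: bytes -> bytes, writer optional; from avatar
  zip: int32 -> int32, writer required; from zip
  notes: string -> string, writer required; from notes
  score (writer side), unknown to reader
  tier (writer side), unknown to reader
  label (writer side), unknown to reader
  R1 fires at channel
  R1 fires at tags
  => forward verdict for Invoice: BREAKING, 2 violation(s)
migrating the Invoice value to v1:
  read fails at channel under R1 (no fill)
  => FAILS_AT (channel, R1)
ruling out the remaining Invoice differences:
  added field label to record Invoice: required string, tag 26, default "kappa" (in v2 it sits last) -> triggers nothing under Invoice's printed rules — same verdict
  field zip in record Invoice: optional changed to required -> matters only for Invoice's backward compatibility — outside the asked direction
  added field score to record Invoice: required float64, tag 36 (in v2 it sits immediately before tier) -> matters only for Invoice's backward compatibility — outside the asked direction

forward: BREAKING [(channel, R1), (tags, R1)]; decoded: FAILS_AT (channel, R1)


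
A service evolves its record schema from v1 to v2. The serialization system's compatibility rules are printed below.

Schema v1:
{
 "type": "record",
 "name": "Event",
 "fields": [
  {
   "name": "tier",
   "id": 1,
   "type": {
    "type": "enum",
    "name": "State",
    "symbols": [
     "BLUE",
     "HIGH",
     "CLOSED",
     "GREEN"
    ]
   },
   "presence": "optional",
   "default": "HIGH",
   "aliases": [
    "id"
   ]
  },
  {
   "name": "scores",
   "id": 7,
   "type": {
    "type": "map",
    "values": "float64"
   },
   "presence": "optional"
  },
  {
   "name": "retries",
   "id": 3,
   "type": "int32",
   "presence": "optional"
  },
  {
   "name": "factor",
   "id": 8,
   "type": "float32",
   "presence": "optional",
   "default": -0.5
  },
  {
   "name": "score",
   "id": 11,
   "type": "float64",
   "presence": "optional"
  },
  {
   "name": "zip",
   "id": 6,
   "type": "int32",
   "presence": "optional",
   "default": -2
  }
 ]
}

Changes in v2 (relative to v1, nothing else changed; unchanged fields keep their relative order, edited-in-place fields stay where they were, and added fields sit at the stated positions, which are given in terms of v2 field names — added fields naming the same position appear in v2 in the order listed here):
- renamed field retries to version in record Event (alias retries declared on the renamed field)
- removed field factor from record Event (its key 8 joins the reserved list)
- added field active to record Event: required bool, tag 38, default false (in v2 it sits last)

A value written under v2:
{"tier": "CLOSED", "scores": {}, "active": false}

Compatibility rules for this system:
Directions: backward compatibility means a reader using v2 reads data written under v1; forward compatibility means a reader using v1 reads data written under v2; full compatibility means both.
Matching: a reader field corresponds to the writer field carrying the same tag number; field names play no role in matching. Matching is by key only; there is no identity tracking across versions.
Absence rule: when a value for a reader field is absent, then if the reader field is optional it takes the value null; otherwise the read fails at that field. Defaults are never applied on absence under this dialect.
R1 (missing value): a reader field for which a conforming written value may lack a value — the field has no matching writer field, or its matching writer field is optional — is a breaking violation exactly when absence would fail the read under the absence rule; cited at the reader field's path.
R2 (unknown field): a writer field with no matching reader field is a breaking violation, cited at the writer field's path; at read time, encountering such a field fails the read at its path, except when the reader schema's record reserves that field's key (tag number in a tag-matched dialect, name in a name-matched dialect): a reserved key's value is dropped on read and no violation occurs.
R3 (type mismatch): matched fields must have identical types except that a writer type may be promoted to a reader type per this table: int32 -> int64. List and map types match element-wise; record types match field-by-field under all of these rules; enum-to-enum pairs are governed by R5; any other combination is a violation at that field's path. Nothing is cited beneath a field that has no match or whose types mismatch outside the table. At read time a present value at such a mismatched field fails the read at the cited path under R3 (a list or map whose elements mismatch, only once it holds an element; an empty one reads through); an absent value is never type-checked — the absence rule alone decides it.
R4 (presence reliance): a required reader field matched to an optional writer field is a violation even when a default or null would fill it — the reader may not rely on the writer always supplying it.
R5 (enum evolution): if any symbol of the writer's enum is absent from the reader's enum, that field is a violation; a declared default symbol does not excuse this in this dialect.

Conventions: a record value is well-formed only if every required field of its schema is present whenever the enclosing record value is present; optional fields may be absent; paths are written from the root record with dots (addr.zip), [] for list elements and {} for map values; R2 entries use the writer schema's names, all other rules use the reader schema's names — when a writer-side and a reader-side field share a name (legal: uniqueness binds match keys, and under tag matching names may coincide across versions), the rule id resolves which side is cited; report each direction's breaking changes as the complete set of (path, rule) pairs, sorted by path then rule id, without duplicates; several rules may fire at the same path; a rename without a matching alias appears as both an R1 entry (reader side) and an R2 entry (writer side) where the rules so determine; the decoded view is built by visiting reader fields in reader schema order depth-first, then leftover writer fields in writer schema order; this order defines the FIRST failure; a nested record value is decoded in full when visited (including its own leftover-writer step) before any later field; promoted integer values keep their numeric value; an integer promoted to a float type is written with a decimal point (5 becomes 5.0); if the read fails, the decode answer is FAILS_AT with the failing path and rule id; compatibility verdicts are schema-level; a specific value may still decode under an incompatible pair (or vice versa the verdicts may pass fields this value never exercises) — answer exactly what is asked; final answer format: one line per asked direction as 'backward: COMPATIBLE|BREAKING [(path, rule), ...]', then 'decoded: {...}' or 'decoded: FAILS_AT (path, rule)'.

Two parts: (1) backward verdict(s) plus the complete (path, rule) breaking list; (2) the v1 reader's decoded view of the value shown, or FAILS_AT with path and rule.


in Event below, arrows point writer -> reader
checking backward for Event: reader v2 against writer v1:
  tier <- tier (State -> State, writer optional)
  scores <- scores (map<string, float64> -> map<string, float64>, writer optional)
  version <- retries (int32 -> int32, writer optional)
  score <- score (float64 -> float64, writer optional)
  zip <- zip (int32 -> int32, writer optional)
  active: no writer-side match
  factor (writer side), unknown to reader
  rule R1 violated at active
  backward on Event therefore BREAKING (1)
decode (reader v1):
  tier := "CLOSED"
  scores := {}
  retries := null (absent, optional -> null)
  factor := null (absent, optional -> null)
  score := null (absent, optional -> null)
  zip := null (absent, optional -> null)
  read fails at active under R2 (unknown field)
  => FAILS_AT (active, R2)
the other Event changes do not affect what is asked:
  renamed field retries to version in record Event (alias retries declared on the renamed field) -> inert for the asked Event verdict: nothing fires
  removed field factor from record Event (its key 8 joins the reserved list) -> inert for the asked Event verdict: nothing fires

backward: BREAKING [(active, R1)]; decoded: FAILS_AT (active, R2)


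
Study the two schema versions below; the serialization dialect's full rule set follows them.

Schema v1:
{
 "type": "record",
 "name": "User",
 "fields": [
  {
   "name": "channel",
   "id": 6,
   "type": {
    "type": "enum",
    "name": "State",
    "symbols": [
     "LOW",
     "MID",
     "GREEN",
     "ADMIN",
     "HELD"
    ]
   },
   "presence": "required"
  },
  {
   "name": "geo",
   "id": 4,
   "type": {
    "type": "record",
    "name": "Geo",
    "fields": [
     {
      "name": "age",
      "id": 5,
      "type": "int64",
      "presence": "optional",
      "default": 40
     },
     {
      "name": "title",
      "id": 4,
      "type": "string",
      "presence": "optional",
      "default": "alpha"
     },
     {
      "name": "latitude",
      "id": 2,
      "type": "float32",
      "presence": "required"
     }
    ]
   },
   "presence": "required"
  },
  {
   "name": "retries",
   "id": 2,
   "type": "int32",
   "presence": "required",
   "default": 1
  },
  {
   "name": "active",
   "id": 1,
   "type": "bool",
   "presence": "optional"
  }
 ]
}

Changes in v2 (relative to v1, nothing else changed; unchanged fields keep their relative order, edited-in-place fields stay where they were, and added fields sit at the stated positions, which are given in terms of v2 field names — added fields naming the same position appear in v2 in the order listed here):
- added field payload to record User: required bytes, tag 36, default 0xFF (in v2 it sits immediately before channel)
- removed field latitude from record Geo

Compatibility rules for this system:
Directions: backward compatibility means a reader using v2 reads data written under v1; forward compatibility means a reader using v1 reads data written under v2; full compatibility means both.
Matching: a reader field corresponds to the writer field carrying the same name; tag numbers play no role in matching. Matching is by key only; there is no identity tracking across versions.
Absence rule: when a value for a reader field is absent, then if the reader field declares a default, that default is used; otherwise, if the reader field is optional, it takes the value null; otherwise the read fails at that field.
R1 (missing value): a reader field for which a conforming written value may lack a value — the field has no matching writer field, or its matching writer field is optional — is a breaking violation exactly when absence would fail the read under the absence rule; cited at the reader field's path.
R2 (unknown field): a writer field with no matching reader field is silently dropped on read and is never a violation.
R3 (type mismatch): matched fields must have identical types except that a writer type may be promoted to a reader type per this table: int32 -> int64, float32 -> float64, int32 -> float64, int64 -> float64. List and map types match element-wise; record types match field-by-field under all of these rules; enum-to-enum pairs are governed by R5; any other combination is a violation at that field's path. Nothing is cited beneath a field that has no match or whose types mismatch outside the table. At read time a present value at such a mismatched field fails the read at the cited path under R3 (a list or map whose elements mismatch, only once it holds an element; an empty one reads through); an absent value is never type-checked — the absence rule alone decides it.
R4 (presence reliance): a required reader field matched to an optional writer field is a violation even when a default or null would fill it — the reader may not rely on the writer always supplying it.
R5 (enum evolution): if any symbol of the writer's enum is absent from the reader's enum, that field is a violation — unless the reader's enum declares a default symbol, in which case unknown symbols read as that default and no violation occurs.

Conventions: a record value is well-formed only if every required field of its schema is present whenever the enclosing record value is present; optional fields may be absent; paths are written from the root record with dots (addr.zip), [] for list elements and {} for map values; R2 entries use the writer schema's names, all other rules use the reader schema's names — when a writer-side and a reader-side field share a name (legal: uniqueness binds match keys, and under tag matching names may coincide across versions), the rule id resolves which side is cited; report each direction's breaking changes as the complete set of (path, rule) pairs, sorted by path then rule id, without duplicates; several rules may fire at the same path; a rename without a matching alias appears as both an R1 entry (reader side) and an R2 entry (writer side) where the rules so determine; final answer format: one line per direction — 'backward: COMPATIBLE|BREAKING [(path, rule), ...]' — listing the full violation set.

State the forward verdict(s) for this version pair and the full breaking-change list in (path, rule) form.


each type pair in User: writer, then reader
forward on User — v1 reading data written by v2:
  channel: paired with writer channel (State -> State; writer required)
  geo: paired with writer geo (Geo -> Geo; writer required)
  retries: paired with writer retries (int32 -> int32; writer required)
  active: paired with writer active (bool -> bool; writer optional)
  leftover writer field: payload
  geo.age: paired with writer geo.age (int64 -> int64; writer optional)
  geo.title: paired with writer geo.title (string -> string; writer optional)
  no writer field matches reader geo.latitude
  violation R1 at geo.latitude
  => forward: BREAKING (1)
diffs on User not affecting the asked answer:
  added field payload to record User: required bytes, tag 36, default 0xFF (in v2 it sits immediately before channel) -> no rule fires on it in User's dialect; the asked verdict holds

forward: BREAKING [(geo.latitude, R1)]


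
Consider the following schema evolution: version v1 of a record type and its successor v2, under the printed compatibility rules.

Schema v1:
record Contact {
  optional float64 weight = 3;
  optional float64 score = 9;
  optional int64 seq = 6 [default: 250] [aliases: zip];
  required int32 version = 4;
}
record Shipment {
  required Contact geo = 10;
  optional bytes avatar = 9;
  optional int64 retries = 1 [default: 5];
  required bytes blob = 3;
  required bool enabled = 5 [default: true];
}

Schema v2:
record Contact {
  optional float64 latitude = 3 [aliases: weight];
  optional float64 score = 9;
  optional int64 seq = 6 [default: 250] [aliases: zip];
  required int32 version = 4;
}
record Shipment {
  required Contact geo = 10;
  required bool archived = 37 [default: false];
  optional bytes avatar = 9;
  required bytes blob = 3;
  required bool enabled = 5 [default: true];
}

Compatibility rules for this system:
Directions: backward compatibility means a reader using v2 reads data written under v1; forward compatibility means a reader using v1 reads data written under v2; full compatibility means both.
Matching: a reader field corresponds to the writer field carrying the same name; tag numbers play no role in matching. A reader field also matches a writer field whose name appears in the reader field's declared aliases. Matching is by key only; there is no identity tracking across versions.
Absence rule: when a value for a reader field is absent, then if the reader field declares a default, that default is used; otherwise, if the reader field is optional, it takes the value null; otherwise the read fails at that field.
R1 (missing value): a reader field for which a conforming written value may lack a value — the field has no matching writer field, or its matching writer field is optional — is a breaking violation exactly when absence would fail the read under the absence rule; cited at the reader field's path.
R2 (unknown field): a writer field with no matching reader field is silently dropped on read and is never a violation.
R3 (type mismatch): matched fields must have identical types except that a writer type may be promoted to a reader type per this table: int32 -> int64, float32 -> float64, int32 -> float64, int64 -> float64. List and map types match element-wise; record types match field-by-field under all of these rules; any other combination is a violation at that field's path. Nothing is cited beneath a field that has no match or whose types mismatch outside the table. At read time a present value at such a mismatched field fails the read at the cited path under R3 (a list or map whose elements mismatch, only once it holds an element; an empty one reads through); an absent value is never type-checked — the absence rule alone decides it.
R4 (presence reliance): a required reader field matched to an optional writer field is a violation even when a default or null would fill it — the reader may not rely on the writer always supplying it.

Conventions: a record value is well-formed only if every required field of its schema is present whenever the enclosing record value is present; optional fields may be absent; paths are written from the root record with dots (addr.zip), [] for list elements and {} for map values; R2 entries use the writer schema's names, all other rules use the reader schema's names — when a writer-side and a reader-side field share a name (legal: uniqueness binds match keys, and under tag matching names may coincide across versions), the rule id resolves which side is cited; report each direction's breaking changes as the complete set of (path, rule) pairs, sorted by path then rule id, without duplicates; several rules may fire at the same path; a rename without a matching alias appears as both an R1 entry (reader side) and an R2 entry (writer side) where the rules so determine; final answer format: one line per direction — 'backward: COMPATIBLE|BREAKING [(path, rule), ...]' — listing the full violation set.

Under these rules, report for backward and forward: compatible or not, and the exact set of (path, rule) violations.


backward: COMPATIBLE []; forward: COMPATIBLE []

each type pair in Shipment: writer, then reader
checking backward for Shipment: reader v2 against writer v1:
  geo <- geo (Contact -> Contact, writer required)
  archived: no writer-side match
  avatar <- avatar (bytes -> bytes, writer optional)
  blob <- blob (bytes -> bytes, writer required)
  enabled <- enabled (bool -> bool, writer required)
  writer retries: unknown to reader
  geo.latitude <- geo.weight (float64 -> float64, writer optional)
  geo.score <- geo.score (float64 -> float64, writer optional)
  geo.seq <- geo.seq (int64 -> int64, writer optional)
  geo.version <- geo.version (int32 -> int32, writer required)
  => no violations; backward on Shipment: COMPATIBLE
checking forward for Shipment: reader v1 against writer v2:
  geo <- geo (Contact -> Contact, writer required)
  avatar <- avatar (bytes -> bytes, writer optional)
  retries: no writer-side match
  blob <- blob (bytes -> bytes, writer required)
  enabled <- enabled (bool -> bool, writer required)
  writer archived: unknown to reader
  geo.weight: no writer-side match
  geo.score <- geo.score (float64 -> float64, writer optional)
  geo.seq <- geo.seq (int64 -> int64, writer optional)
  geo.version <- geo.version (int32 -> int32, writer required)
  writer geo.latitude: unknown to reader
  => no violations; forward on Shipment: COMPATIBLE
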